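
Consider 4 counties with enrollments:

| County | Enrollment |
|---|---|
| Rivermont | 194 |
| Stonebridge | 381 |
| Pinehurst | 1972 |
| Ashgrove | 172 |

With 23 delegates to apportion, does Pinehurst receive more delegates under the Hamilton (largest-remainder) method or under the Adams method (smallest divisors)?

Hamilton

Hamilton: Rivermont 2, Stonebridge 3, Pinehurst 17, Ashgrove 1.
Adams: Rivermont 2, Stonebridge 3, Pinehurst 16, Ashgrove 2.
Pinehurst gets 17 under Hamilton and 16 under Adams.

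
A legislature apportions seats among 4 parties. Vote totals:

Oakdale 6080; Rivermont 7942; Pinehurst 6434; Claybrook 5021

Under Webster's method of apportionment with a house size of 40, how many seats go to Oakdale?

Standard divisor 25477/40 ≈ 636.925; standard quotas: Oakdale 9.546, Rivermont 12.469, Pinehurst 10.102, Claybrook 7.883.
Rounding to the nearest integer gives Oakdale 10, Rivermont 12, Pinehurst 10, Claybrook 8 — total 40, matching the house size, so no adjustment is needed.
Oakdale receives 10.

10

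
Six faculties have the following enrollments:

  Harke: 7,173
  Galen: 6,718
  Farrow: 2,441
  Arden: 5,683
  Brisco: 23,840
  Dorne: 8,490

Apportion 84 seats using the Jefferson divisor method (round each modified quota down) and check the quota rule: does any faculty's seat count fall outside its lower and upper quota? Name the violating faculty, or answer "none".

Standard quotas: Harke 11.087, Galen 10.384, Farrow 3.773, Arden 8.784, Brisco 36.849, Dorne 13.123.
Jefferson allocation: Harke 11, Galen 10, Farrow 3, Arden 9, Brisco 38, Dorne 13.
Brisco has quota 36.849 (lower 36, upper 37) but receives 38 — outside the quota interval.

Brisco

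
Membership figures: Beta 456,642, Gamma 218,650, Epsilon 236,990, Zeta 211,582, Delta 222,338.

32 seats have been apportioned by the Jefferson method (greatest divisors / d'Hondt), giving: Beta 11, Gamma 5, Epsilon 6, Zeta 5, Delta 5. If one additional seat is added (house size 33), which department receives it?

Priority for the next seat is population ÷ (current seats + 1).
Priorities: Beta 38053.500, Gamma 36441.667, Epsilon 33855.714, Zeta 35263.667, Delta 37056.333.
Highest priority: Beta.

Beta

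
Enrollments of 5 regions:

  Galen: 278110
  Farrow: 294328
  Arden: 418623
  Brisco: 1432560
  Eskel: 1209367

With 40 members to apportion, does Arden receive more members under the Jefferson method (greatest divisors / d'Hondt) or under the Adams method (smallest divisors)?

Adams

Jefferson: Galen 3, Farrow 3, Arden 4, Brisco 16, Eskel 14.
Adams: Galen 3, Farrow 4, Arden 5, Brisco 15, Eskel 13.
Arden gets 4 under Jefferson and 5 under Adams.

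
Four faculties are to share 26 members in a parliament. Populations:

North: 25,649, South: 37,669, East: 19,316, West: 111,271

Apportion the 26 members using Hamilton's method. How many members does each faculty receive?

Standard divisor: 193905 ÷ 26 ≈ 7457.885.
Standard quotas: North 3.4392, South 5.0509, East 2.5900, West 14.9199.
Lower quotas: North 3, South 5, East 2, West 14 (sum 24, leaving 2 seats).
Remainders in descending order: West 0.9199, East 0.5900, North 0.4392, South 0.0509.
The surplus seats go to West, East.

North 3, South 5, East 3, West 15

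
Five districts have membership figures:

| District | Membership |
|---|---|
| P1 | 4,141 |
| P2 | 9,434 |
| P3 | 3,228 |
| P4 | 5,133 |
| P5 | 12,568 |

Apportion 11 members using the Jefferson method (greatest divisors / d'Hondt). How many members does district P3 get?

1

Standard divisor 34504/11 ≈ 3136.727; standard quotas: P1 1.320, P2 3.008, P3 1.029, P4 1.636, P5 4.007.
Rounding down gives 1, 3, 1, 1, 4 = 10 seats, so the divisor must be adjusted.
With modified divisor 2540: modified quotas P1 1.630, P2 3.714, P3 1.271, P4 2.021, P5 4.948.
Rounding down: P1 1, P2 3, P3 1, P4 2, P5 4 (total 11).
P3 receives 1.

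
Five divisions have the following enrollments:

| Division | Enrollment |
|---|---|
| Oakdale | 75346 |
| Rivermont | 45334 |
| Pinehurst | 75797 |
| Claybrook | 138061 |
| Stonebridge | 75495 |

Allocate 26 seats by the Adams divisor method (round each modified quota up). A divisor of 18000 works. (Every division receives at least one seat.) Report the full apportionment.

Oakdale 5, Rivermont 3, Pinehurst 5, Claybrook 8, Stonebridge 5

With modified divisor 18000: modified quotas Oakdale 4.186, Rivermont 2.519, Pinehurst 4.211, Claybrook 7.670, Stonebridge 4.194.
Rounding up: Oakdale 5, Rivermont 3, Pinehurst 5, Claybrook 8, Stonebridge 5 (total 26).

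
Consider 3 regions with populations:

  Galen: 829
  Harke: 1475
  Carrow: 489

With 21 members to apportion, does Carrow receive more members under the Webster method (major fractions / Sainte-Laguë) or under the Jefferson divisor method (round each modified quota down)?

Webster: Galen 6, Harke 11, Carrow 4.
Jefferson: Galen 6, Harke 12, Carrow 3.
Carrow gets 4 under Webster and 3 under Jefferson.

Webster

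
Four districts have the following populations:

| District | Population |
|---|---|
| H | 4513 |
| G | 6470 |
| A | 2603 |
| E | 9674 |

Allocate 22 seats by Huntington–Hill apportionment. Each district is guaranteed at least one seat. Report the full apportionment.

With divisor 1041: modified quotas H 4.335, G 6.215, A 2.500, E 9.293.
Geometric-mean thresholds: H √(4·5)=4.472, G √(6·7)=6.481, A √(2·3)=2.449, E √(9·10)=9.487.
Each quota rounded against its threshold gives H 4, G 6, A 3, E 9 (total 22).

H=4; G=6; A=3; E=9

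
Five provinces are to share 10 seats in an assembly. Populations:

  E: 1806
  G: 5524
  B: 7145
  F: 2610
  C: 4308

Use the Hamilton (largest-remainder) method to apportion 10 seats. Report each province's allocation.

Total 21393; standard divisor 21393/10 ≈ 2139.3.
Standard quotas: E 0.8442, G 2.5822, B 3.3399, F 1.2200, C 2.0137.
Lower quotas: E 0, G 2, B 3, F 1, C 2 (sum 8, leaving 2 seats).
Remainders in descending order: E 0.8442, G 0.5822, B 0.3399, F 0.2200, C 0.0137.
Largest remainders: E, G receive the extra seats.

E=1, G=3, B=3, F=1, C=2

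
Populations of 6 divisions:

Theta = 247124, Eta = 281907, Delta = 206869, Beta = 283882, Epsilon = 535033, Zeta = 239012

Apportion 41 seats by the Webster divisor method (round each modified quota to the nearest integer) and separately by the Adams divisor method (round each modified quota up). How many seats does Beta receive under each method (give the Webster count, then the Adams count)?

7 and 6

Webster: Theta 6, Eta 6, Delta 5, Beta 7, Epsilon 12, Zeta 5.
Adams: Theta 6, Eta 6, Delta 5, Beta 6, Epsilon 12, Zeta 6.
Beta gets 7 under Webster and 6 under Adams.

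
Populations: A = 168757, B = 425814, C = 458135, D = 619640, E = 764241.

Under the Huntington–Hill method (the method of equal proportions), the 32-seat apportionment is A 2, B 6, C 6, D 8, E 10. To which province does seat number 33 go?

Priority for the next seat is population ÷ (√(s·(s+1))).
Priorities: A 68894.757, B 65704.527, C 70691.765, D 73025.274, E 72867.520.
Highest priority: D.

D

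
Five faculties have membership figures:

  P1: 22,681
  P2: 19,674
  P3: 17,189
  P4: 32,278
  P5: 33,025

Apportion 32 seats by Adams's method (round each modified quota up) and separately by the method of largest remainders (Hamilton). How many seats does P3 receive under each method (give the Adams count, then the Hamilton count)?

Adams: P1 6, P2 5, P3 5, P4 8, P5 8.
Hamilton: P1 6, P2 5, P3 4, P4 8, P5 9.
P3 gets 5 under Adams and 4 under Hamilton.

5 and 4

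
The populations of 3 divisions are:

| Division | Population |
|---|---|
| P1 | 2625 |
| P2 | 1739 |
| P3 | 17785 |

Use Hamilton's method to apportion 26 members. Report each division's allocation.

Standard divisor: 22149 ÷ 26 ≈ 851.885.
Standard quotas: P1 3.0814, P2 2.0414, P3 20.8772.
Lower quotas: P1 3, P2 2, P3 20 (sum 25, leaving 1 seat).
Remainders in descending order: P3 0.8772, P1 0.0814, P2 0.0414.
The surplus seat goes to P3.

P1: 3, P2: 2, P3: 21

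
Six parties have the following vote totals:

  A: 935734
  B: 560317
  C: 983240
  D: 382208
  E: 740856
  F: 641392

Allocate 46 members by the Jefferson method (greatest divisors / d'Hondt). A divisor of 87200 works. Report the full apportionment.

With modified divisor 87200: modified quotas A 10.731, B 6.426, C 11.276, D 4.383, E 8.496, F 7.355.
Rounding down: A 10, B 6, C 11, D 4, E 8, F 7 (total 46).

A 10, B 6, C 11, D 4, E 8, F 7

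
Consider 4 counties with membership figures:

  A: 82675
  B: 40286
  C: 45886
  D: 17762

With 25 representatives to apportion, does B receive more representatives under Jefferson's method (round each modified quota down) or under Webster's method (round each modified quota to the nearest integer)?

Webster

Jefferson: A 12, B 5, C 6, D 2.
Webster: A 11, B 6, C 6, D 2.
B gets 5 under Jefferson and 6 under Webster.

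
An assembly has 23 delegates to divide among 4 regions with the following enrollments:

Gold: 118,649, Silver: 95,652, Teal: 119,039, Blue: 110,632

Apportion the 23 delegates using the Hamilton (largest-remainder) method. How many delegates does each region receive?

Standard divisor: 443972 ÷ 23 ≈ 19303.13.
Standard quotas: Gold 6.1466, Silver 4.9553, Teal 6.1668, Blue 5.7313.
Lower quotas: Gold 6, Silver 4, Teal 6, Blue 5 (sum 21, leaving 2 seats).
Remainders in descending order: Silver 0.9553, Blue 0.7313, Teal 0.1668, Gold 0.1466.
Largest remainders: Silver, Blue receive the extra seats.

Gold 6; Silver 5; Teal 6; Blue 6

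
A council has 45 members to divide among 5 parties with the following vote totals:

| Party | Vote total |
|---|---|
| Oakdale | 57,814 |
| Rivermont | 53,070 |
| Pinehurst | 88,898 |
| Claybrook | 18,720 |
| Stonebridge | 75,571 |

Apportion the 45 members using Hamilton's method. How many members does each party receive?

The standard divisor is 294073/45 ≈ 6534.956.
Standard quotas: Oakdale 8.8469, Rivermont 8.1209, Pinehurst 13.6035, Claybrook 2.8646, Stonebridge 11.5641.
Lower quotas: Oakdale 8, Rivermont 8, Pinehurst 13, Claybrook 2, Stonebridge 11 (sum 42, leaving 3 seats).
Remainders in descending order: Claybrook 0.8646, Oakdale 0.8469, Pinehurst 0.6035, Stonebridge 0.5641, Rivermont 0.1209.
Largest remainders: Claybrook, Oakdale, Pinehurst receive the extra seats.

Oakdale 9, Rivermont 8, Pinehurst 14, Claybrook 3, Stonebridge 11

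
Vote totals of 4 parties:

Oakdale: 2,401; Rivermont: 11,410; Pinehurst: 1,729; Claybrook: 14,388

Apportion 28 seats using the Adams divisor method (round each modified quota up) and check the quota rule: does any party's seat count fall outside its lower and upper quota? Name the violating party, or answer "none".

none

Standard quotas: Oakdale 2.246, Rivermont 10.675, Pinehurst 1.618, Claybrook 13.461.
Adams allocation: Oakdale 3, Rivermont 10, Pinehurst 2, Claybrook 13.
Every allocation lies between the lower and upper quota.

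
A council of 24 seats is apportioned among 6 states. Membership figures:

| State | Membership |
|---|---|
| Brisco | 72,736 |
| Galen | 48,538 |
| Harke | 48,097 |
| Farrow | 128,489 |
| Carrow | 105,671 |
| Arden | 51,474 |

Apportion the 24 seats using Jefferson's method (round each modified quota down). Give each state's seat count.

Brisco 4, Galen 2, Harke 2, Farrow 7, Carrow 6, Arden 3

Standard divisor 455005/24 ≈ 18958.542; standard quotas: Brisco 3.837, Galen 2.560, Harke 2.537, Farrow 6.777, Carrow 5.574, Arden 2.715.
Rounding down gives 3, 2, 2, 6, 5, 2 = 20 seats, so the divisor must be adjusted.
With modified divisor 16700: modified quotas Brisco 4.355, Galen 2.906, Harke 2.880, Farrow 7.694, Carrow 6.328, Arden 3.082.
Rounding down: Brisco 4, Galen 2, Harke 2, Farrow 7, Carrow 6, Arden 3 (total 24).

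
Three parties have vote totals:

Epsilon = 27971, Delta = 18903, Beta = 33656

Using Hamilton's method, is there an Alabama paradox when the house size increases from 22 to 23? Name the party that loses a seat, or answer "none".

none

At 22 seats: Epsilon 8, Delta 5, Beta 9.
At 23 seats: Epsilon 8, Delta 5, Beta 10.
No party's allocation decreased.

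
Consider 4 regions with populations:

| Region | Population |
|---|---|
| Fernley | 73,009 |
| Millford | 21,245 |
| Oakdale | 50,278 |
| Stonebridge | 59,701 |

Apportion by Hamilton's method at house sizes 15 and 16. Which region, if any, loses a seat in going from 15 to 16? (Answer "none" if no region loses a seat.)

Millford

At 15 seats: Fernley 5, Millford 2, Oakdale 4, Stonebridge 4.
At 16 seats: Fernley 6, Millford 1, Oakdale 4, Stonebridge 5.
Millford drops from 2 to 1.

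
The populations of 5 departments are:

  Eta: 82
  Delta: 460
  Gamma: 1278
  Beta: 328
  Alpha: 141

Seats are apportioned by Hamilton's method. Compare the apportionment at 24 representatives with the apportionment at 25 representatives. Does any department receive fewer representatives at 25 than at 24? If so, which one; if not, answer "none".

At 24 seats: Eta 1, Delta 5, Gamma 13, Beta 3, Alpha 2.
At 25 seats: Eta 1, Delta 5, Gamma 14, Beta 4, Alpha 1.
Alpha drops from 2 to 1.

Alpha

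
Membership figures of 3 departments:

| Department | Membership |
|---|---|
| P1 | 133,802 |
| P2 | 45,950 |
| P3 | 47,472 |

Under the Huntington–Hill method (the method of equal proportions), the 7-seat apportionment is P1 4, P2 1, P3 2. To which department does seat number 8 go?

Priority for the next seat is population ÷ (√(s·(s+1))).
Priorities: P1 29919.037, P2 32491.557, P3 19380.363.
Highest priority: P2.

P2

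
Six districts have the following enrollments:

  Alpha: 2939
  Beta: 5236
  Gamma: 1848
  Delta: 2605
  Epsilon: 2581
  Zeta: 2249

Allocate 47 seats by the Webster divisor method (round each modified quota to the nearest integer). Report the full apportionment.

Standard divisor 17458/47 ≈ 371.447; standard quotas: Alpha 7.912, Beta 14.096, Gamma 4.975, Delta 7.013, Epsilon 6.949, Zeta 6.055.
Rounding to the nearest integer gives Alpha 8, Beta 14, Gamma 5, Delta 7, Epsilon 7, Zeta 6 — total 47, matching the house size, so no adjustment is needed.

Alpha 8, Beta 14, Gamma 5, Delta 7, Epsilon 7, Zeta 6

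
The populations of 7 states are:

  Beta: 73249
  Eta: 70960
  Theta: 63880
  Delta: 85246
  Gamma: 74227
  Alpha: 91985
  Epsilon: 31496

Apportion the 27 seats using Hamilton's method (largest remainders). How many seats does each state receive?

Beta: 4; Eta: 4; Theta: 3; Delta: 5; Gamma: 4; Alpha: 5; Epsilon: 2

Total 491043; standard divisor 491043/27 ≈ 18186.778.
Standard quotas: Beta 4.0276, Eta 3.9017, Theta 3.5124, Delta 4.6873, Gamma 4.0814, Alpha 5.0578, Epsilon 1.7318.
Lower quotas: Beta 4, Eta 3, Theta 3, Delta 4, Gamma 4, Alpha 5, Epsilon 1 (sum 24, leaving 3 seats).
Remainders in descending order: Eta 0.9017, Epsilon 0.7318, Delta 0.6873, Theta 0.5124, Gamma 0.0814, Alpha 0.0578, Beta 0.0276.
Largest remainders: Eta, Epsilon, Delta receive the extra seats.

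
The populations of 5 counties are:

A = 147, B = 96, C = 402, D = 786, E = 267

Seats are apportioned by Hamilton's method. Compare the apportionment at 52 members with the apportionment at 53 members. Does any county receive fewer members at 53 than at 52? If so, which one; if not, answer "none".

none

At 52 seats: A 5, B 3, C 12, D 24, E 8.
At 53 seats: A 5, B 3, C 13, D 24, E 8.
No county's allocation decreased.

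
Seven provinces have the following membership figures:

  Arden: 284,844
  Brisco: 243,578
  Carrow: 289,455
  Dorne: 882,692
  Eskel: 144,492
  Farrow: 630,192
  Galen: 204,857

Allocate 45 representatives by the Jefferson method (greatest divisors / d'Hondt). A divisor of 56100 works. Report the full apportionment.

Arden: 5, Brisco: 4, Carrow: 5, Dorne: 15, Eskel: 2, Farrow: 11, Galen: 3

With modified divisor 56100: modified quotas Arden 5.077, Brisco 4.342, Carrow 5.160, Dorne 15.734, Eskel 2.576, Farrow 11.233, Galen 3.652.
Rounding down: Arden 5, Brisco 4, Carrow 5, Dorne 15, Eskel 2, Farrow 11, Galen 3 (total 45).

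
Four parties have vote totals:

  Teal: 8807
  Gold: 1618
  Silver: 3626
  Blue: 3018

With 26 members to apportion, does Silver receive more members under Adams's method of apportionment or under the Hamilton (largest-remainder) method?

Adams: Teal 13, Gold 3, Silver 5, Blue 5.
Hamilton: Teal 13, Gold 2, Silver 6, Blue 5.
Silver gets 5 under Adams and 6 under Hamilton.

Hamilton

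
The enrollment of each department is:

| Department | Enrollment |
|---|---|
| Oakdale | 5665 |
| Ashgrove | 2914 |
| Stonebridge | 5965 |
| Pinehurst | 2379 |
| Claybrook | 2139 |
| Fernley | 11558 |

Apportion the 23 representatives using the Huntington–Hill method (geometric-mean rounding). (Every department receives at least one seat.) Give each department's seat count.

With divisor 1348: modified quotas Oakdale 4.203, Ashgrove 2.162, Stonebridge 4.425, Pinehurst 1.765, Claybrook 1.587, Fernley 8.574.
Geometric-mean thresholds: Oakdale √(4·5)=4.472, Ashgrove √(2·3)=2.449, Stonebridge √(4·5)=4.472, Pinehurst √(1·2)=1.414, Claybrook √(1·2)=1.414, Fernley √(8·9)=8.485.
Each quota rounded against its threshold gives Oakdale 4, Ashgrove 2, Stonebridge 4, Pinehurst 2, Claybrook 2, Fernley 9 (total 23).

Oakdale 4, Ashgrove 2, Stonebridge 4, Pinehurst 2, Claybrook 2, Fernley 9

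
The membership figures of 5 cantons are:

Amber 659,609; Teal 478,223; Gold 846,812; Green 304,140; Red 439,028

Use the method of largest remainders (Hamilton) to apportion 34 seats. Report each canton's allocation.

Total 2727812; standard divisor 2727812/34 ≈ 80229.765.
Standard quotas: Amber 8.2215, Teal 5.9607, Gold 10.5548, Green 3.7909, Red 5.4721.
Lower quotas: Amber 8, Teal 5, Gold 10, Green 3, Red 5 (sum 31, leaving 3 seats).
Remainders in descending order: Teal 0.9607, Green 0.7909, Gold 0.5548, Red 0.4721, Amber 0.2215.
Largest remainders: Teal, Green, Gold receive the extra seats.

Amber 8, Teal 6, Gold 11, Green 4, Red 5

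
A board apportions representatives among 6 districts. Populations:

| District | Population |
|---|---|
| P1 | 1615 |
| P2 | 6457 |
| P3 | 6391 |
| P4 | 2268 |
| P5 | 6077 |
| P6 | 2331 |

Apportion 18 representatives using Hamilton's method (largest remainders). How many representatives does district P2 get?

5

The standard divisor is 25139/18 ≈ 1396.611.
Standard quotas: P1 1.1564, P2 4.6233, P3 4.5761, P4 1.6239, P5 4.3512, P6 1.6690.
Lower quotas: P1 1, P2 4, P3 4, P4 1, P5 4, P6 1 (sum 15, leaving 3 seats).
Remainders in descending order: P6 0.6690, P4 0.6239, P2 0.6233, P3 0.5761, P5 0.3512, P1 0.1564.
The surplus seats go to P6, P4, P2.
P2 receives 5.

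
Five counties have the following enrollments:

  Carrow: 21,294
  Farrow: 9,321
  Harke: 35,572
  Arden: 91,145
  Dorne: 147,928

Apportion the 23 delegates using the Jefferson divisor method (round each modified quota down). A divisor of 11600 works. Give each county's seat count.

Carrow 1, Farrow 0, Harke 3, Arden 7, Dorne 12

With modified divisor 11600: modified quotas Carrow 1.836, Farrow 0.804, Harke 3.067, Arden 7.857, Dorne 12.752.
Rounding down: Carrow 1, Farrow 0, Harke 3, Arden 7, Dorne 12 (total 23).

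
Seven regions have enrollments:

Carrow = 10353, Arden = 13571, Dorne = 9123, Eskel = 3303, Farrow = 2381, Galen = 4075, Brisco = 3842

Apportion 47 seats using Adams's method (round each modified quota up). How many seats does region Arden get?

13

Standard divisor 46648/47 ≈ 992.511; standard quotas: Carrow 10.431, Arden 13.673, Dorne 9.192, Eskel 3.328, Farrow 2.399, Galen 4.106, Brisco 3.871.
Rounding up gives 11, 14, 10, 4, 3, 5, 4 = 51 seats, so the divisor must be adjusted.
With modified divisor 1070: modified quotas Carrow 9.676, Arden 12.683, Dorne 8.526, Eskel 3.087, Farrow 2.225, Galen 3.808, Brisco 3.591.
Rounding up: Carrow 10, Arden 13, Dorne 9, Eskel 4, Farrow 3, Galen 4, Brisco 4 (total 47).
Arden receives 13.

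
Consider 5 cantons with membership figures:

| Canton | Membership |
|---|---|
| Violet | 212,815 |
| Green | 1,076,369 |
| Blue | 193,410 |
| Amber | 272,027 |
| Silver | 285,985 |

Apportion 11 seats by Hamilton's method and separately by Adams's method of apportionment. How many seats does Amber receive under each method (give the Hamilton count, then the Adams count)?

Hamilton: Violet 1, Green 6, Blue 1, Amber 1, Silver 2.
Adams: Violet 1, Green 5, Blue 1, Amber 2, Silver 2.
Amber gets 1 under Hamilton and 2 under Adams.

1 and 2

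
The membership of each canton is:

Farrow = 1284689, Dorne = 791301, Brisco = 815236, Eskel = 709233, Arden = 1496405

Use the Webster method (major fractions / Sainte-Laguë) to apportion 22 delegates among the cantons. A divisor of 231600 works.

Farrow=6, Dorne=3, Brisco=4, Eskel=3, Arden=6

With modified divisor 231600: modified quotas Farrow 5.547, Dorne 3.417, Brisco 3.520, Eskel 3.062, Arden 6.461.
Rounding to the nearest integer: Farrow 6, Dorne 3, Brisco 4, Eskel 3, Arden 6 (total 22).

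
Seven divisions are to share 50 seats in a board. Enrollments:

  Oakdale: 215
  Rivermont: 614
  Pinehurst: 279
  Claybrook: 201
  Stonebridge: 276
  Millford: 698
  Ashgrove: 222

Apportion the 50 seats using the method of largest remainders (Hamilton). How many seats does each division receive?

Standard divisor: 2505 ÷ 50 ≈ 50.1.
Standard quotas: Oakdale 4.291, Rivermont 12.255, Pinehurst 5.569, Claybrook 4.012, Stonebridge 5.509, Millford 13.932, Ashgrove 4.431.
Lower quotas: Oakdale 4, Rivermont 12, Pinehurst 5, Claybrook 4, Stonebridge 5, Millford 13, Ashgrove 4 (sum 47, leaving 3 seats).
Remainders in descending order: Millford 0.932, Pinehurst 0.569, Stonebridge 0.509, Ashgrove 0.431, Oakdale 0.291, Rivermont 0.255, Claybrook 0.012.
The surplus seats go to Millford, Pinehurst, Stonebridge.

Oakdale=4; Rivermont=12; Pinehurst=6; Claybrook=4; Stonebridge=6; Millford=14; Ashgrove=4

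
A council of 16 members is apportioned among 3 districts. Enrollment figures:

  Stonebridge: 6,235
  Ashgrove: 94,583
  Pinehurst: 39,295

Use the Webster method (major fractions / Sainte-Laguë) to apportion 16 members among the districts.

Stonebridge=1, Ashgrove=11, Pinehurst=4

Standard divisor 140113/16 ≈ 8757.062; standard quotas: Stonebridge 0.712, Ashgrove 10.801, Pinehurst 4.487.
Rounding to the nearest integer gives Stonebridge 1, Ashgrove 11, Pinehurst 4 — total 16, matching the house size, so no adjustment is needed.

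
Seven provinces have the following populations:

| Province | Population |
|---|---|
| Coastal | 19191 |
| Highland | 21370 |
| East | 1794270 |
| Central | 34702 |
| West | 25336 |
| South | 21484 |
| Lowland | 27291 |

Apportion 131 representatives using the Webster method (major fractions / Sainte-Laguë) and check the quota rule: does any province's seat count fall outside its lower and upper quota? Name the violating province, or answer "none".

Standard quotas: Coastal 1.293, Highland 1.440, East 120.932, Central 2.339, West 1.708, South 1.448, Lowland 1.839.
Webster allocation: Coastal 1, Highland 1, East 122, Central 2, West 2, South 1, Lowland 2.
East has quota 120.932 (lower 120, upper 121) but receives 122 — outside the quota interval.

East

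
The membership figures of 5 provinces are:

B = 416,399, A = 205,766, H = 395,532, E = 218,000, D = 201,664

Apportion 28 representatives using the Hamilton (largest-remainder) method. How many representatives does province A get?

The standard divisor is 1437361/28 ≈ 51334.321.
Standard quotas: B 8.1115, A 4.0084, H 7.7050, E 4.2467, D 3.9284.
Lower quotas: B 8, A 4, H 7, E 4, D 3 (sum 26, leaving 2 seats).
Remainders in descending order: D 0.9284, H 0.7050, E 0.2467, B 0.1115, A 0.0084.
Largest remainders: D, H receive the extra seats.
A receives 4.

4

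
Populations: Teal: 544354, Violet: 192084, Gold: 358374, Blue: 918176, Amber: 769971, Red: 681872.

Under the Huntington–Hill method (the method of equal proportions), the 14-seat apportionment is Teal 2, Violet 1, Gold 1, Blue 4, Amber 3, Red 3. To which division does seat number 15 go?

Priority for the next seat is population ÷ (√(s·(s+1))).
Priorities: Teal 222231.590, Violet 135823.899, Gold 253408.686, Blue 205310.395, Amber 222271.482, Red 196839.491.
Highest priority: Gold.

Gold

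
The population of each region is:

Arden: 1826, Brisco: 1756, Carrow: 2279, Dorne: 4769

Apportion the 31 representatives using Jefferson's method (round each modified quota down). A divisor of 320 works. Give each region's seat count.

Arden 5; Brisco 5; Carrow 7; Dorne 14

With modified divisor 320: modified quotas Arden 5.706, Brisco 5.487, Carrow 7.122, Dorne 14.903.
Rounding down: Arden 5, Brisco 5, Carrow 7, Dorne 14 (total 31).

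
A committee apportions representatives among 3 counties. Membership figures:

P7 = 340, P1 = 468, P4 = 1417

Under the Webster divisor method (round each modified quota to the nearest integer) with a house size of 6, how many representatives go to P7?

1

Standard divisor 2225/6 ≈ 370.833; standard quotas: P7 0.917, P1 1.262, P4 3.821.
Rounding to the nearest integer gives P7 1, P1 1, P4 4 — total 6, matching the house size, so no adjustment is needed.
P7 receives 1.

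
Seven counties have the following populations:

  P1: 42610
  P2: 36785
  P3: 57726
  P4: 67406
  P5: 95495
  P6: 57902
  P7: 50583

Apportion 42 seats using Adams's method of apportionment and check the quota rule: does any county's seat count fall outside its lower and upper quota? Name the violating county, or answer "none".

none

Standard quotas: P1 4.381, P2 3.782, P3 5.935, P4 6.930, P5 9.818, P6 5.953, P7 5.201.
Adams allocation: P1 5, P2 4, P3 6, P4 7, P5 9, P6 6, P7 5.
Every allocation lies between the lower and upper quota.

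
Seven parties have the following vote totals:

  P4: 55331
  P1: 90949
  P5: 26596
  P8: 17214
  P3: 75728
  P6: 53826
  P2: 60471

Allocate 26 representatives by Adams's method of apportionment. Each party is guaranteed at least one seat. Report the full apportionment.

Standard divisor 380115/26 ≈ 14619.808; standard quotas: P4 3.785, P1 6.221, P5 1.819, P8 1.177, P3 5.180, P6 3.682, P2 4.136.
Rounding up gives 4, 7, 2, 2, 6, 4, 5 = 30 seats, so the divisor must be adjusted.
With modified divisor 17600: modified quotas P4 3.144, P1 5.168, P5 1.511, P8 0.978, P3 4.303, P6 3.058, P2 3.436.
Rounding up: P4 4, P1 6, P5 2, P8 1, P3 5, P6 4, P2 4 (total 26).

P4 4, P1 6, P5 2, P8 1, P3 5, P6 4, P2 4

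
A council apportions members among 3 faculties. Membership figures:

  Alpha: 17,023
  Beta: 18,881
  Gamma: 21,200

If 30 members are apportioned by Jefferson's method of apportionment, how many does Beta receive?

Standard divisor 57104/30 ≈ 1903.467; standard quotas: Alpha 8.943, Beta 9.919, Gamma 11.138.
Rounding down gives 8, 9, 11 = 28 seats, so the divisor must be adjusted.
With modified divisor 1800: modified quotas Alpha 9.457, Beta 10.489, Gamma 11.778.
Rounding down: Alpha 9, Beta 10, Gamma 11 (total 30).
Beta receives 10.

10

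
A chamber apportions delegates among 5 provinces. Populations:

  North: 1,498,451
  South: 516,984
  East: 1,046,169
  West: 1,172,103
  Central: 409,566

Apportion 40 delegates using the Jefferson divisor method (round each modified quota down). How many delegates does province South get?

Standard divisor 4643273/40 ≈ 116081.825; standard quotas: North 12.909, South 4.454, East 9.012, West 10.097, Central 3.528.
Rounding down gives 12, 4, 9, 10, 3 = 38 seats, so the divisor must be adjusted.
With modified divisor 106800: modified quotas North 14.030, South 4.841, East 9.796, West 10.975, Central 3.835.
Rounding down: North 14, South 4, East 9, West 10, Central 3 (total 40).
South receives 4.

4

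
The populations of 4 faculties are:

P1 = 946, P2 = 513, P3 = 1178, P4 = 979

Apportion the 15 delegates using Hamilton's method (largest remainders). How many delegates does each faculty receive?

The standard divisor is 3616/15 ≈ 241.067.
Standard quotas: P1 3.924, P2 2.128, P3 4.887, P4 4.061.
Lower quotas: P1 3, P2 2, P3 4, P4 4 (sum 13, leaving 2 seats).
Remainders in descending order: P1 0.924, P3 0.887, P2 0.128, P4 0.061.
The surplus seats go to P1, P3.

P1 4, P2 2, P3 5, P4 4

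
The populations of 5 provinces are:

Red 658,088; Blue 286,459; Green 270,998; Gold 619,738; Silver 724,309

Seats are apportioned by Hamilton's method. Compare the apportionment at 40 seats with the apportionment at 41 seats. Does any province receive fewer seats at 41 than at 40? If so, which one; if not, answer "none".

At 40 seats: Red 10, Blue 5, Green 4, Gold 10, Silver 11.
At 41 seats: Red 10, Blue 5, Green 4, Gold 10, Silver 12.
No province's allocation decreased.

none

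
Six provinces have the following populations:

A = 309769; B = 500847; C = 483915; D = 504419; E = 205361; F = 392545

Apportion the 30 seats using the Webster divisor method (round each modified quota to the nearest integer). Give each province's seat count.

Standard divisor 2396856/30 ≈ 79895.2; standard quotas: A 3.877, B 6.269, C 6.057, D 6.314, E 2.570, F 4.913.
Rounding to the nearest integer gives A 4, B 6, C 6, D 6, E 3, F 5 — total 30, matching the house size, so no adjustment is needed.

A: 4; B: 6; C: 6; D: 6; E: 3; F: 5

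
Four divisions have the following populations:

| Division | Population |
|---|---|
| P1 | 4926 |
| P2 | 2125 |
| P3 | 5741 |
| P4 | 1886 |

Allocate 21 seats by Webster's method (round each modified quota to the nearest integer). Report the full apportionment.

P1 7; P2 3; P3 8; P4 3

Standard divisor 14678/21 ≈ 698.952; standard quotas: P1 7.048, P2 3.040, P3 8.214, P4 2.698.
Rounding to the nearest integer gives P1 7, P2 3, P3 8, P4 3 — total 21, matching the house size, so no adjustment is needed.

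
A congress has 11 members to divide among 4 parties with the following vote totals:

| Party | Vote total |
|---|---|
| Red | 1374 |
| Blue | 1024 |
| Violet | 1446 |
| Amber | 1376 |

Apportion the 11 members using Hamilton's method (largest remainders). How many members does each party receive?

Standard divisor: 5220 ÷ 11 ≈ 474.545.
Standard quotas: Red 2.895, Blue 2.158, Violet 3.047, Amber 2.900.
Lower quotas: Red 2, Blue 2, Violet 3, Amber 2 (sum 9, leaving 2 seats).
Remainders in descending order: Amber 0.900, Red 0.895, Blue 0.158, Violet 0.047.
The surplus seats go to Amber, Red.

Red: 3, Blue: 2, Violet: 3, Amber: 3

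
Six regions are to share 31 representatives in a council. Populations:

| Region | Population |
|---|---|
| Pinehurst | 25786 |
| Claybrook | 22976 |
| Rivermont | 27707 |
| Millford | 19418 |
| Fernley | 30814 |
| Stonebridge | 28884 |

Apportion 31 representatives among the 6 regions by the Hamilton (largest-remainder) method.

Pinehurst=5, Claybrook=5, Rivermont=5, Millford=4, Fernley=6, Stonebridge=6

Total 155585; standard divisor 155585/31 ≈ 5018.871.
Standard quotas: Pinehurst 5.1378, Claybrook 4.5779, Rivermont 5.5206, Millford 3.8690, Fernley 6.1396, Stonebridge 5.7551.
Lower quotas: Pinehurst 5, Claybrook 4, Rivermont 5, Millford 3, Fernley 6, Stonebridge 5 (sum 28, leaving 3 seats).
Remainders in descending order: Millford 0.8690, Stonebridge 0.7551, Claybrook 0.5779, Rivermont 0.5206, Fernley 0.1396, Pinehurst 0.1378.
The surplus seats go to Millford, Stonebridge, Claybrook.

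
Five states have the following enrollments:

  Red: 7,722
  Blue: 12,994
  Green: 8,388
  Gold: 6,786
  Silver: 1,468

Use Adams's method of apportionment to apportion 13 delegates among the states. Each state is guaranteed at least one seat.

Standard divisor 37358/13 ≈ 2873.692; standard quotas: Red 2.687, Blue 4.522, Green 2.919, Gold 2.361, Silver 0.511.
Rounding up gives 3, 5, 3, 3, 1 = 15 seats, so the divisor must be adjusted.
With modified divisor 3600: modified quotas Red 2.145, Blue 3.609, Green 2.330, Gold 1.885, Silver 0.408.
Rounding up: Red 3, Blue 4, Green 3, Gold 2, Silver 1 (total 13).

Red: 3; Blue: 4; Green: 3; Gold: 2; Silver: 1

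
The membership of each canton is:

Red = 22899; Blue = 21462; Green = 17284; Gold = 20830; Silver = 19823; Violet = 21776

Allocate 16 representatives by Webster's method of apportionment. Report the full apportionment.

Red 3, Blue 3, Green 2, Gold 3, Silver 2, Violet 3

Standard divisor 124074/16 ≈ 7754.625; standard quotas: Red 2.953, Blue 2.768, Green 2.229, Gold 2.686, Silver 2.556, Violet 2.808.
Rounding to the nearest integer gives 3, 3, 2, 3, 3, 3 = 17 seats, so the divisor must be adjusted.
With modified divisor 8100: modified quotas Red 2.827, Blue 2.650, Green 2.134, Gold 2.572, Silver 2.447, Violet 2.688.
Rounding to the nearest integer: Red 3, Blue 3, Green 2, Gold 3, Silver 2, Violet 3 (total 16).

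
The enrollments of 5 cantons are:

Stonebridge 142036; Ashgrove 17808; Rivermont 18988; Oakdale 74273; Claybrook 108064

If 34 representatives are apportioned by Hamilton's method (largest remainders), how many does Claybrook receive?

Total 361169; standard divisor 361169/34 ≈ 10622.618.
Standard quotas: Stonebridge 13.3711, Ashgrove 1.6764, Rivermont 1.7875, Oakdale 6.9920, Claybrook 10.1730.
Lower quotas: Stonebridge 13, Ashgrove 1, Rivermont 1, Oakdale 6, Claybrook 10 (sum 31, leaving 3 seats).
Remainders in descending order: Oakdale 0.9920, Rivermont 0.7875, Ashgrove 0.6764, Stonebridge 0.3711, Claybrook 0.1730.
Largest remainders: Oakdale, Rivermont, Ashgrove receive the extra seats.
Claybrook receives 10.

10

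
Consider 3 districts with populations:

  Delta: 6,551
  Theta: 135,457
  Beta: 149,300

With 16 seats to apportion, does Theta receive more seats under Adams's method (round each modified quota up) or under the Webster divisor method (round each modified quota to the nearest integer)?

Webster

Adams: Delta 1, Theta 7, Beta 8.
Webster: Delta 0, Theta 8, Beta 8.
Theta gets 7 under Adams and 8 under Webster.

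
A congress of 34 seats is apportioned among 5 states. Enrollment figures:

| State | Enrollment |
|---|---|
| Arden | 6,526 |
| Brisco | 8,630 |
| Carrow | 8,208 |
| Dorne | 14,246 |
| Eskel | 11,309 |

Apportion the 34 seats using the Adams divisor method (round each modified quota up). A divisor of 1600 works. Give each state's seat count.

Arden 5; Brisco 6; Carrow 6; Dorne 9; Eskel 8

With modified divisor 1600: modified quotas Arden 4.079, Brisco 5.394, Carrow 5.130, Dorne 8.904, Eskel 7.068.
Rounding up: Arden 5, Brisco 6, Carrow 6, Dorne 9, Eskel 8 (total 34).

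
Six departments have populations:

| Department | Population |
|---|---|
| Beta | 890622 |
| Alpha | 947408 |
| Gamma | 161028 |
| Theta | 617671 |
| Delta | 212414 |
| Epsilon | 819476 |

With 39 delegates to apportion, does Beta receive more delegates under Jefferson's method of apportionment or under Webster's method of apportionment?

Jefferson

Jefferson: Beta 10, Alpha 10, Gamma 1, Theta 7, Delta 2, Epsilon 9.
Webster: Beta 9, Alpha 10, Gamma 2, Theta 7, Delta 2, Epsilon 9.
Beta gets 10 under Jefferson and 9 under Webster.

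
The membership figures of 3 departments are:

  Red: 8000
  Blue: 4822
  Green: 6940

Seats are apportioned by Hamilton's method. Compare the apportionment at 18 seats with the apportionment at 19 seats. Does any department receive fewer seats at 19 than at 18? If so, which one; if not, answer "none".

Blue

At 18 seats: Red 7, Blue 5, Green 6.
At 19 seats: Red 8, Blue 4, Green 7.
Blue drops from 5 to 4.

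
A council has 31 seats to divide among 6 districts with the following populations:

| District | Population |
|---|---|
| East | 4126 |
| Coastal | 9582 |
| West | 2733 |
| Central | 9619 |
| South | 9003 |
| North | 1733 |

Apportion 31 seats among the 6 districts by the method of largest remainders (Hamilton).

East=4, Coastal=8, West=2, Central=8, South=8, North=1

The standard divisor is 36796/31 ≈ 1186.968.
Standard quotas: East 3.4761, Coastal 8.0727, West 2.3025, Central 8.1038, South 7.5849, North 1.4600.
Lower quotas: East 3, Coastal 8, West 2, Central 8, South 7, North 1 (sum 29, leaving 2 seats).
Remainders in descending order: South 0.5849, East 0.4761, North 0.4600, West 0.3025, Central 0.1038, Coastal 0.0727.
The surplus seats go to South, East.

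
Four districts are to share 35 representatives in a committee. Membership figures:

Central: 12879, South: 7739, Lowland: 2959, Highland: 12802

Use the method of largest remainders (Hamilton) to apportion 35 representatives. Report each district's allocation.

Central 12, South 8, Lowland 3, Highland 12

The standard divisor is 36379/35 ≈ 1039.4.
Standard quotas: Central 12.3908, South 7.4456, Lowland 2.8468, Highland 12.3167.
Lower quotas: Central 12, South 7, Lowland 2, Highland 12 (sum 33, leaving 2 seats).
Remainders in descending order: Lowland 0.8468, South 0.4456, Central 0.3908, Highland 0.3167.
Largest remainders: Lowland, South receive the extra seats.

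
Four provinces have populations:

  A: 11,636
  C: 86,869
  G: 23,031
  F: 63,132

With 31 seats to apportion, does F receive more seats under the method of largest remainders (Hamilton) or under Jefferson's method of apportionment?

Hamilton

Hamilton: A 2, C 14, G 4, F 11.
Jefferson: A 2, C 15, G 4, F 10.
F gets 11 under Hamilton and 10 under Jefferson.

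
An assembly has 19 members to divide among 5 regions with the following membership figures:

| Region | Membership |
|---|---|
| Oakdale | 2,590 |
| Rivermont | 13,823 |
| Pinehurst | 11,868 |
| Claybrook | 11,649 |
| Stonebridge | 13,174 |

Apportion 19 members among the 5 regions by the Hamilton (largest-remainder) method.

Oakdale: 1; Rivermont: 5; Pinehurst: 4; Claybrook: 4; Stonebridge: 5

The standard divisor is 53104/19 ≈ 2794.947.
Standard quotas: Oakdale 0.9267, Rivermont 4.9457, Pinehurst 4.2462, Claybrook 4.1679, Stonebridge 4.7135.
Lower quotas: Oakdale 0, Rivermont 4, Pinehurst 4, Claybrook 4, Stonebridge 4 (sum 16, leaving 3 seats).
Remainders in descending order: Rivermont 0.9457, Oakdale 0.9267, Stonebridge 0.7135, Pinehurst 0.2462, Claybrook 0.1679.
Largest remainders: Rivermont, Oakdale, Stonebridge receive the extra seats.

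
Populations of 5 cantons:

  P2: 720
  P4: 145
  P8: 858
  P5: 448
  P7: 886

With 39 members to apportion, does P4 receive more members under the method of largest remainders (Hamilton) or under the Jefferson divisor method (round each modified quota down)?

Hamilton

Hamilton: P2 9, P4 2, P8 11, P5 6, P7 11.
Jefferson: P2 9, P4 1, P8 11, P5 6, P7 12.
P4 gets 2 under Hamilton and 1 under Jefferson.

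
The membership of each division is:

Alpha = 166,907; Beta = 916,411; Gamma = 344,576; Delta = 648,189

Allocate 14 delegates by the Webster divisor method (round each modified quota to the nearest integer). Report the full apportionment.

Alpha 1; Beta 6; Gamma 2; Delta 5

Standard divisor 2076083/14 ≈ 148291.643; standard quotas: Alpha 1.126, Beta 6.180, Gamma 2.324, Delta 4.371.
Rounding to the nearest integer gives 1, 6, 2, 4 = 13 seats, so the divisor must be adjusted.
With modified divisor 142500: modified quotas Alpha 1.171, Beta 6.431, Gamma 2.418, Delta 4.549.
Rounding to the nearest integer: Alpha 1, Beta 6, Gamma 2, Delta 5 (total 14).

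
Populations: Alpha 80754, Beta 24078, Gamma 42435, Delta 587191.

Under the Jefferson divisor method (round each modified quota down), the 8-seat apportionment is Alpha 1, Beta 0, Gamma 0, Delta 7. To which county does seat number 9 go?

Priority for the next seat is population ÷ (current seats + 1).
Priorities: Alpha 40377.000, Beta 24078.000, Gamma 42435.000, Delta 73398.875.
Highest priority: Delta.

Delta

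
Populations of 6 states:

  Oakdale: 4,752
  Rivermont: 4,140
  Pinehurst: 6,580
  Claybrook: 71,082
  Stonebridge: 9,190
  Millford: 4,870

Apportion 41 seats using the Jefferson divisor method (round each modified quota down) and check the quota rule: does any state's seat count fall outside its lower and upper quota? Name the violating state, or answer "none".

Claybrook

Standard quotas: Oakdale 1.936, Rivermont 1.687, Pinehurst 2.681, Claybrook 28.966, Stonebridge 3.745, Millford 1.985.
Jefferson allocation: Oakdale 2, Rivermont 1, Pinehurst 2, Claybrook 30, Stonebridge 4, Millford 2.
Claybrook has quota 28.966 (lower 28, upper 29) but receives 30 — outside the quota interval.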